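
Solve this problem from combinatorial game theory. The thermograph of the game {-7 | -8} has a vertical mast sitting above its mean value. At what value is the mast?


Game = {-7 | -8}, a switch {a | b} with numbers a > b.
Its thermograph has left wall a - t and right wall b + t, which meet at t = (a - b)/2, where both equal (a + b)/2. So the mast (mean value) is at (a + b)/2.
Mean = (-7 + (-8))/2 = -15/2 = -15/2

-15/2


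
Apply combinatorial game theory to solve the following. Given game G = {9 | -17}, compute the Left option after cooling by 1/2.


Original game: {9 | -17} (a switch {a | b} with a > b).
Cooling by t (for t below the temperature (a - b)/2 = 13) taxes each move by t: {a | b} cooled by t is {a - t | b + t}.
Cooling amount: t = 1/2
Cooled Left option: 9 - 1/2 = 17/2
Cooled Right option: -17 + 1/2 = -33/2
Cooled game: {17/2 | -33/2}
Left option = 17/2

17/2


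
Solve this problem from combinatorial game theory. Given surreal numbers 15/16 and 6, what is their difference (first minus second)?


x = 15/16, y = 6
Converting to common denominator: 16
x = 15/16, y = 96/16
x - y = 15/16 - 6 = -81/16

-81/16


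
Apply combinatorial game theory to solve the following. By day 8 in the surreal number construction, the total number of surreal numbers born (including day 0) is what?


Day 0: {|} = 0 is born. Count = 1.
Day n: the number of surreal numbers born by day n is 2^(n+1) - 1.
By day 0: 2^1 - 1 = 1
By day 1: 2^2 - 1 = 3
By day 2: 2^3 - 1 = 7
By day 3: 2^4 - 1 = 15
By day 4: 2^5 - 1 = 31
By day 5: 2^6 - 1 = 63
By day 6: 2^7 - 1 = 127
By day 7: 2^8 - 1 = 255
By day 8: 2^9 - 1 = 511
By day 8: 511 surreal numbers.

511


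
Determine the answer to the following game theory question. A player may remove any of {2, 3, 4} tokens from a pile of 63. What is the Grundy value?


The subtraction set is S = {2, 3, 4}.
G(k) = mex{ G(k - s) : s in S, s <= k }. We compute iteratively: G(0) = 0.
G(1) = mex({}) = 0
G(2) = mex({0}) = 1
G(3) = mex({0}) = 1
G(4) = mex({0, 1}) = 2
G(5) = mex({0, 1}) = 2
G(6) = mex({1, 2}) = 0
G(7) = mex({1, 2}) = 0
G(8) = mex({0, 2}) = 1
G(9) = mex({0, 2}) = 1
Observe that G(6)..G(9) = 0, 0, 1, 1 repeats G(0)..G(3) = 0, 0, 1, 1.
For k >= max(S) = 4, G(k) is determined by the previous 4 values G(k-4)..G(k-1); a window of 4 consecutive values has recurred shifted by 6, so by induction G(k + 6) = G(k) for all k >= 0: the sequence is periodic from the start with period 6.
One period: G(0..5) = 0, 0, 1, 1, 2, 2.
63 mod 6 = 3, so G(63) = G(3) = 1.

1


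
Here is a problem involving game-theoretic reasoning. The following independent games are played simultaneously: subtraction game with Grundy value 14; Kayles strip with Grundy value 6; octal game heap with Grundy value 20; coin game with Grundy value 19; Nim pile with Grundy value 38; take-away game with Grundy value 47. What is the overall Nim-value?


By the Sprague-Grundy theorem, the Grundy value of a sum of games is the XOR of individual Grundy values.
subtraction game: Grundy value = 14. Running XOR: 0 XOR 14 = 14
Kayles strip: Grundy value = 6. Running XOR: 14 XOR 6 = 8
octal game heap: Grundy value = 20. Running XOR: 8 XOR 20 = 28
coin game: Grundy value = 19. Running XOR: 28 XOR 19 = 15
Nim pile: Grundy value = 38. Running XOR: 15 XOR 38 = 41
take-away game: Grundy value = 47. Running XOR: 41 XOR 47 = 6
The combined Grundy value is 6.

6


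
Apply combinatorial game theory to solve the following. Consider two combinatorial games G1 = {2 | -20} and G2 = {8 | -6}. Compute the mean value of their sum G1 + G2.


G1 = {2 | -20}, G2 = {8 | -6}
Each is a switch {a | b} with numbers a > b; its mean value is (a + b)/2, and mean value is additive over game sums: m(G1 + G2) = m(G1) + m(G2).
Mean of G1 = (2 + (-20))/2 = -18/2 = -9
Mean of G2 = (8 + (-6))/2 = 2/2 = 1
Mean of G1 + G2 = -9 + 1 = -8

-8


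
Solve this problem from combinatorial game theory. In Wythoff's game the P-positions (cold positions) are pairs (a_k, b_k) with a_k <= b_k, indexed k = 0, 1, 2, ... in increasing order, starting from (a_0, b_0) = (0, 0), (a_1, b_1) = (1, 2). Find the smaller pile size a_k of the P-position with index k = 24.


By Wythoff's theorem, a_k = floor(k * phi) and b_k = floor(k * phi^2) = a_k + k, where phi = (1 + sqrt(5))/2 is the golden ratio.
phi = (1 + sqrt(5))/2 = 1.618034
k = 24
k * phi = 24 * 1.618034 = 38.832816
a_24 = floor(k * phi) = 38

38


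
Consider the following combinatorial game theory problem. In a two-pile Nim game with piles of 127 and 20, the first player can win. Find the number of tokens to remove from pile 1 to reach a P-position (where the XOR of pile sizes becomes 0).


Piles: 127 and 20
Current XOR: 127 XOR 20 = 107 (non-zero, so this is an N-position).
To make the XOR zero, we need to find a move that balances the piles.
For pile 1 (size 127): target = 127 XOR 107 = 20
We reduce pile 1 from 127 to 20.
Tokens removed: 127 - 20 = 107
Verification: 20 XOR 20 = 0

107


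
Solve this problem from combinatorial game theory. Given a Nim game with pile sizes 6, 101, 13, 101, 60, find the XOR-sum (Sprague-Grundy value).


We need the XOR (exclusive or) of all pile sizes.
After XOR-ing pile 1 (size 6): 0 XOR 6 = 6
After XOR-ing pile 2 (size 101): 6 XOR 101 = 99
After XOR-ing pile 3 (size 13): 99 XOR 13 = 110
After XOR-ing pile 4 (size 101): 110 XOR 101 = 11
After XOR-ing pile 5 (size 60): 11 XOR 60 = 55
The Nim-value of this position is 55.

55


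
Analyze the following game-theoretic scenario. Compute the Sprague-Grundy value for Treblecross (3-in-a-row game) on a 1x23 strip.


Treblecross: place X on empty cells; 3-in-a-row wins.
Playing within two cells of an existing X lets the opponent win at once, so sensible play treats the cells i-2..i+2 around each X as dead. The player left with no safe cell loses, so this is a normal-play take-away game on strips of safe cells.
Placing X at cell i (0-indexed) of a strip of k safe cells leaves independent strips of sizes max(0, i-2) and max(0, k-i-3). Hence G(k) = mex{ G(max(0,i-2)) XOR G(max(0,k-i-3)) : 0 <= i < k }, with G(0) = 0.
G(1): splits (0,0):0^0=0 -> mex({0}) = 1
G(2): splits (0,0):0^0=0 -> mex({0}) = 1
G(3): splits (0,0):0^0=0 -> mex({0}) = 1
G(4): splits (0,1):0^1=1 (0,0):0^0=0 -> mex({0, 1}) = 2
G(5): splits (0,2):0^1=1 (0,1):0^1=1 (0,0):0^0=0 -> mex({0, 1}) = 2
G(6) = mex({1}) = 0
G(7) = mex({0, 1, 2}) = 3
G(8) = mex({0, 1, 2}) = 3
G(9) = mex({0, 2}) = 1
G(10) = mex({0, 2, 3}) = 1
G(11) = mex({0, 3}) = 1
G(12) = mex({1, 3}) = 0
G(13) = mex({0, 1, 2, 3}) = 4
G(14) = mex({0, 1, 2}) = 3
G(15) = mex({0, 1, 2}) = 3
G(16) = mex({0, 1, 2, 4}) = 3
G(17) = mex({0, 1, 3, 4}) = 2
G(18) = mex({0, 1, 3, 4}) = 2
G(19) = mex({0, 1, 3, 5}) = 2
G(20) = mex({0, 1, 2, 3, 5}) = 4
G(21) = mex({0, 1, 2, 3, 5}) = 4
G(22) = mex({1, 2, 6}) = 0
G(23) = mex({0, 1, 2, 3, 4, 6}) = 5
Therefore G(23) = 5.

5


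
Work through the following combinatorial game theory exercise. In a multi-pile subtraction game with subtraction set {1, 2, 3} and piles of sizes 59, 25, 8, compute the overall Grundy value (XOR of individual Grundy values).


Subtraction set: {1, 2, 3}
For this subtraction set, G(n) = n mod 4 (period = max + 1 = 4).
Pile 1 (size 59): G(59) = 59 mod 4 = 3
Pile 2 (size 25): G(25) = 25 mod 4 = 1
Pile 3 (size 8): G(8) = 8 mod 4 = 0
Total Grundy value = XOR of all: 3 XOR 1 XOR 0 = 2

2


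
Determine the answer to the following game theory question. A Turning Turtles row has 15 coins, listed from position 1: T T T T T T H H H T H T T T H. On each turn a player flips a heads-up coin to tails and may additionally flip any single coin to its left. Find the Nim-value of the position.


Coins: T T T T T T H H H T H T T T H
Key fact: a single head at position k behaves exactly like a Nim heap of size k (turning it to T and optionally flipping a coin at j < k corresponds to moving the heap from k to j, or to 0), and heads combine as a disjunctive sum (two heads at the same place would cancel, matching j XOR j = 0). So the Nim-value is the XOR of the 1-indexed positions of the heads.
Face-up positions (1-indexed): [7, 8, 9, 11, 15]
XOR 0 with 7: 0 XOR 7 = 7
XOR 7 with 8: 7 XOR 8 = 15
XOR 15 with 9: 15 XOR 9 = 6
XOR 6 with 11: 6 XOR 11 = 13
XOR 13 with 15: 13 XOR 15 = 2
Nim-value = 2

2


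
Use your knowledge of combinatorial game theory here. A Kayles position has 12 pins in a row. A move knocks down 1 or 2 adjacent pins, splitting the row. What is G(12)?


Kayles: a move removes 1 or 2 adjacent pins from a contiguous row.
Removing pins from a row of k leaves two independent rows (a, b) with a + b = k - 1 (one pin) or a + b = k - 2 (two pins); an end removal gives a = 0.
By Sprague-Grundy, G(k) = mex{ G(a) XOR G(b) } over all these splits. G(0) = 0.
G(1): splits (0,0):0^0=0 -> mex({0}) = 1
G(2): splits (0,1):0^1=1 (0,0):0^0=0 -> mex({0, 1}) = 2
G(3): splits (0,2):0^2=2 (1,1):1^1=0 (0,1):0^1=1 -> mex({0, 1, 2}) = 3
G(4): splits (0,3):0^3=3 (1,2):1^2=3 (0,2):0^2=2 (1,1):1^1=0 -> mex({0, 2, 3}) = 1
G(5): splits (0,4):0^1=1 (1,3):1^3=2 (2,2):2^2=0 (0,3):0^3=3 (1,2):1^2=3 -> mex({0, 1, 2, 3}) = 4
G(6) = mex({0, 1, 2, 4}) = 3
G(7) = mex({0, 1, 3, 4, 5}) = 2
G(8) = mex({0, 2, 3, 5, 6}) = 1
G(9) = mex({0, 1, 2, 3, 6, 7}) = 4
G(10) = mex({0, 1, 3, 4, 5, 7}) = 2
G(11) = mex({0, 1, 2, 3, 4, 5}) = 6
G(12) = mex({0, 1, 2, 3, 5, 6, 7}) = 4
Therefore G(12) = 4.

4


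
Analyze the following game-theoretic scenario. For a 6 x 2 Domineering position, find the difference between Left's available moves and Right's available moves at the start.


Board is 6 x 2 (rows x cols).
Left (vertical) placements: (rows-1) * cols = 5 * 2 = 10
Right (horizontal) placements: rows * (cols-1) = 6 * 1 = 6
Advantage = Left - Right = 10 - 6 = 4

4


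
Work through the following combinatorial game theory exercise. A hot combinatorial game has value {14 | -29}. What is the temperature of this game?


The game is {14 | -29}, a switch {a | b} with numbers a > b.
Cooling {a | b} by t gives {a - t | b + t}, which stops being hot when a - t = b + t, i.e. at t = (a - b)/2. So the temperature of a switch is (a - b)/2.
Temperature = (Left option - Right option) / 2
= (14 - (-29)) / 2
= 43 / 2
= 43/2

43/2


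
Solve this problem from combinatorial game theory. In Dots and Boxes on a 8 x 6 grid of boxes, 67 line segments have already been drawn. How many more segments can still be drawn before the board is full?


Grid: 8 x 6 boxes, i.e. 9 rows and 7 columns of dots.
Horizontal edges: (rows + 1) * cols = 9 * 6 = 54
Vertical edges: rows * (cols + 1) = 8 * 7 = 56
Total edges: 54 + 56 = 110
Edges drawn: 67
Remaining: 110 - 67 = 43

43


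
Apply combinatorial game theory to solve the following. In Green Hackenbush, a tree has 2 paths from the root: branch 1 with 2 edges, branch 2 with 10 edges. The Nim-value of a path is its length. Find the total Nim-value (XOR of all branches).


The tree has 2 branches from the ground vertex.
In Green Hackenbush, the Nim-value of a simple path of length k is k.
Branch 1: length 2, Nim-value = 2
Branch 2: length 10, Nim-value = 10
Total Nim-value = XOR of all branch values:
0 XOR 2 = 2
2 XOR 10 = 8
Nim-value of the tree = 8

8


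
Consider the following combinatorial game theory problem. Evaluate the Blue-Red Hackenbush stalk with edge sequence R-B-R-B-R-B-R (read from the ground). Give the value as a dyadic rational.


Edges (from ground): R-B-R-B-R-B-R
By Berlekamp's sign-expansion rule, a Blue-Red Hackenbush stalk has the value of the surreal number whose sign sequence is the edge sequence with B -> + and R -> -.
Sign sequence: -+-+-+-
Trace the sign expansion in the surreal number tree, starting from 0:
Edge 1: R (sign -) -> bounds (-inf, 0), value = -1
Edge 2: B (sign +) -> bounds (-1, 0), value = -1/2
Edge 3: R (sign -) -> bounds (-1, -1/2), value = -3/4
Edge 4: B (sign +) -> bounds (-3/4, -1/2), value = -5/8
Edge 5: R (sign -) -> bounds (-3/4, -5/8), value = -11/16
Edge 6: B (sign +) -> bounds (-11/16, -5/8), value = -21/32
Edge 7: R (sign -) -> bounds (-11/16, -21/32), value = -43/64
Game value = -43/64

-43/64


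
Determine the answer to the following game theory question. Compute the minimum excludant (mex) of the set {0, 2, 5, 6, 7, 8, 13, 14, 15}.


Set = {0, 2, 5, 6, 7, 8, 13, 14, 15}
0 is in the set.
1 is NOT in the set. This is the mex.
mex = 1

1


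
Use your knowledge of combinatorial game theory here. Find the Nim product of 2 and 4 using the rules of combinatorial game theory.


Nim multiplication is bilinear over XOR: (u XOR v) * w = (u*w) XOR (v*w).
So we split each operand into its bit components and XOR the pairwise Nim products.
2 = 2 (as XOR of powers of 2).
4 = 4 (as XOR of powers of 2).
Using the standard Nim-product table on single bits:
  2*2 = 3,   2*4 = 8,   2*8 = 12,
  4*4 = 6,   4*8 = 11,  8*8 = 13,
and  1*x = x (identity), k*l = l*k (commutative).
Pairwise Nim products:
  2 * 4 = 8
XOR them: 8 = 8.
Result: 2 * 4 = 8 (in Nim).

8


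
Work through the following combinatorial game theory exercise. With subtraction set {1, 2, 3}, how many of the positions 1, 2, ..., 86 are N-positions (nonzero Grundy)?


Subtraction set S = {1, 2, 3}, so G(n) = n mod 4.
G(n) = 0 when n is a multiple of 4.
Multiples of 4 in [1, 86]: 21
N-positions (nonzero Grundy) = 86 - 21 = 65

65


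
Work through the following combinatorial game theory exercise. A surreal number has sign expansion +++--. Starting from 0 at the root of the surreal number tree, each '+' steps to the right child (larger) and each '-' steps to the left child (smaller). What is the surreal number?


Sign expansion: +++--
Rule: track bounds (lo, hi), initially (-inf, +inf). On '+', the current value becomes lo and we move to the simplest number in (value, hi): value + 1 if hi = +inf, otherwise the midpoint (value + hi)/2. On '-', the current value becomes hi and we move to value - 1 if lo = -inf, otherwise the midpoint (lo + value)/2.
Start at 0.
Step 1: sign = +, move right. Bounds: (0, +inf). Value = 1
Step 2: sign = +, move right. Bounds: (1, +inf). Value = 2
Step 3: sign = +, move right. Bounds: (2, +inf). Value = 3
Step 4: sign = -, move left. Bounds: (2, 3). Value = 5/2
Step 5: sign = -, move left. Bounds: (2, 5/2). Value = 9/4
The surreal number with sign expansion +++-- is 9/4.

9/4


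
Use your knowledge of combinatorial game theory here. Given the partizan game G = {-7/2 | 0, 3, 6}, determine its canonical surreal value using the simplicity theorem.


Left options: {-7/2}, max = -7/2
Right options: {0, 3, 6}, min = 0
All options are numbers and max(Left) < min(Right), so by the simplicity theorem the value is the simplest (earliest-born) number strictly between -7/2 and 0.
Integers -3 through -1 all lie strictly between -7/2 and 0.
Among integers, the simplest (lowest birthday = smallest |n|; 0 is born on day 0, +-n on day n) is -1.
No non-integer in the interval can be simpler: if x is a non-integer in the interval, then floor(x) or ceil(x) also lies in the interval (the interval contains an integer), and both are proper prefixes of x's sign expansion, i.e. born earlier. So the game value is -1.
Game value = -1

-1


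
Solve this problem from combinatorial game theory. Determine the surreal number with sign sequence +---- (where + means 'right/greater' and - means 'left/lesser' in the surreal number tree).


Sign expansion: +----
Rule: track bounds (lo, hi), initially (-inf, +inf). On '+', the current value becomes lo and we move to the simplest number in (value, hi): value + 1 if hi = +inf, otherwise the midpoint (value + hi)/2. On '-', the current value becomes hi and we move to value - 1 if lo = -inf, otherwise the midpoint (lo + value)/2.
Start at 0.
Step 1: sign = +, move right. Bounds: (0, +inf). Value = 1
Step 2: sign = -, move left. Bounds: (0, 1). Value = 1/2
Step 3: sign = -, move left. Bounds: (0, 1/2). Value = 1/4
Step 4: sign = -, move left. Bounds: (0, 1/4). Value = 1/8
Step 5: sign = -, move left. Bounds: (0, 1/8). Value = 1/16
The surreal number with sign expansion +---- is 1/16.

1/16


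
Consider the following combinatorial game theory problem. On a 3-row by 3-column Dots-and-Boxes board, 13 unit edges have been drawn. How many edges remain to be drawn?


Grid: 3 x 3 boxes, i.e. 4 rows and 4 columns of dots.
Horizontal edges: (rows + 1) * cols = 4 * 3 = 12
Vertical edges: rows * (cols + 1) = 3 * 4 = 12
Total edges: 12 + 12 = 24
Edges drawn: 13
Remaining: 24 - 13 = 11

11


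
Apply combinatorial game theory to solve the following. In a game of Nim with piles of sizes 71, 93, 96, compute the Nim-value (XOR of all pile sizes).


We need the XOR (exclusive or) of all pile sizes.
After XOR-ing pile 1 (size 71): 0 XOR 71 = 71
After XOR-ing pile 2 (size 93): 71 XOR 93 = 26
After XOR-ing pile 3 (size 96): 26 XOR 96 = 122
The Nim-value of this position is 122.

122


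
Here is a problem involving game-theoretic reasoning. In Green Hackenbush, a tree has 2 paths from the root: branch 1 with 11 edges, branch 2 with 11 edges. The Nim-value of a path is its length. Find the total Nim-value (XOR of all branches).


The tree has 2 branches from the ground vertex.
In Green Hackenbush, the Nim-value of a simple path of length k is k.
Branch 1: length 11, Nim-value = 11
Branch 2: length 11, Nim-value = 11
Total Nim-value = XOR of all branch values:
0 XOR 11 = 11
11 XOR 11 = 0
Nim-value of the tree = 0

0


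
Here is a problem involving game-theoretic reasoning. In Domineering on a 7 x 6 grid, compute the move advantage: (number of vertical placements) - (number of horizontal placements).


Board is 7 x 6 (rows x cols).
Left (vertical) placements: (rows-1) * cols = 6 * 6 = 36
Right (horizontal) placements: rows * (cols-1) = 7 * 5 = 35
Advantage = Left - Right = 36 - 35 = 1

1


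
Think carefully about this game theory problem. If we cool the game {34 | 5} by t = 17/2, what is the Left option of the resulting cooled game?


Original game: {34 | 5} (a switch {a | b} with a > b).
Cooling by t (for t below the temperature (a - b)/2 = 29/2) taxes each move by t: {a | b} cooled by t is {a - t | b + t}.
Cooling amount: t = 17/2
Cooled Left option: 34 - 17/2 = 51/2
Cooled Right option: 5 + 17/2 = 27/2
Cooled game: {51/2 | 27/2}
Left option = 51/2

51/2


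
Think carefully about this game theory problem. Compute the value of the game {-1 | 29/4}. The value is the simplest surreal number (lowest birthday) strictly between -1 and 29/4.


Left options: {-1}, max = -1
Right options: {29/4}, min = 29/4
All options are numbers and max(Left) < min(Right), so by the simplicity theorem the value is the simplest (earliest-born) number strictly between -1 and 29/4.
Integers 0 through 7 all lie strictly between -1 and 29/4.
Among integers, the simplest (lowest birthday = smallest |n|; 0 is born on day 0, +-n on day n) is 0.
No non-integer in the interval can be simpler: if x is a non-integer in the interval, then floor(x) or ceil(x) also lies in the interval (the interval contains an integer), and both are proper prefixes of x's sign expansion, i.e. born earlier. So the game value is 0.
Game value = 0

0


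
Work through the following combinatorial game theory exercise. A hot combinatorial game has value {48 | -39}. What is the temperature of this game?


The game is {48 | -39}, a switch {a | b} with numbers a > b.
Cooling {a | b} by t gives {a - t | b + t}, which stops being hot when a - t = b + t, i.e. at t = (a - b)/2. So the temperature of a switch is (a - b)/2.
Temperature = (Left option - Right option) / 2
= (48 - (-39)) / 2
= 87 / 2
= 87/2

87/2


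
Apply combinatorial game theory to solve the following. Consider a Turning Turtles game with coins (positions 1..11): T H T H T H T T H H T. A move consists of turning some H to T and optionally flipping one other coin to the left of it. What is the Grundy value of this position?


Coins: T H T H T H T T H H T
Key fact: a single head at position k behaves exactly like a Nim heap of size k (turning it to T and optionally flipping a coin at j < k corresponds to moving the heap from k to j, or to 0), and heads combine as a disjunctive sum (two heads at the same place would cancel, matching j XOR j = 0). So the Nim-value is the XOR of the 1-indexed positions of the heads.
Face-up positions (1-indexed): [2, 4, 6, 9, 10]
XOR 0 with 2: 0 XOR 2 = 2
XOR 2 with 4: 2 XOR 4 = 6
XOR 6 with 6: 6 XOR 6 = 0
XOR 0 with 9: 0 XOR 9 = 9
XOR 9 with 10: 9 XOR 10 = 3
Nim-value = 3

3


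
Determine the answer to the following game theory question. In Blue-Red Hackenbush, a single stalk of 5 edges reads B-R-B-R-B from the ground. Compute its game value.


Edges (from ground): B-R-B-R-B
By Berlekamp's sign-expansion rule, a Blue-Red Hackenbush stalk has the value of the surreal number whose sign sequence is the edge sequence with B -> + and R -> -.
Sign sequence: +-+-+
Trace the sign expansion in the surreal number tree, starting from 0:
Edge 1: B (sign +) -> bounds (0, +inf), value = 1
Edge 2: R (sign -) -> bounds (0, 1), value = 1/2
Edge 3: B (sign +) -> bounds (1/2, 1), value = 3/4
Edge 4: R (sign -) -> bounds (1/2, 3/4), value = 5/8
Edge 5: B (sign +) -> bounds (5/8, 3/4), value = 11/16
Game value = 11/16

11/16


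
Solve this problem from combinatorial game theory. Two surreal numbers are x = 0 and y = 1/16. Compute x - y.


x = 0, y = 1/16
Converting to common denominator: 16
x = 0/16, y = 1/16
x - y = 0 - 1/16 = -1/16

-1/16


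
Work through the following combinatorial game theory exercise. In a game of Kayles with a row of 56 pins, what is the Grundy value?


Kayles: a move removes 1 or 2 adjacent pins from a contiguous row.
Removing pins from a row of k leaves two independent rows (a, b) with a + b = k - 1 (one pin) or a + b = k - 2 (two pins); an end removal gives a = 0.
By Sprague-Grundy, G(k) = mex{ G(a) XOR G(b) } over all these splits. G(0) = 0.
G(1): splits (0,0):0^0=0 -> mex({0}) = 1
G(2): splits (0,1):0^1=1 (0,0):0^0=0 -> mex({0, 1}) = 2
G(3): splits (0,2):0^2=2 (1,1):1^1=0 (0,1):0^1=1 -> mex({0, 1, 2}) = 3
G(4): splits (0,3):0^3=3 (1,2):1^2=3 (0,2):0^2=2 (1,1):1^1=0 -> mex({0, 2, 3}) = 1
G(5): splits (0,4):0^1=1 (1,3):1^3=2 (2,2):2^2=0 (0,3):0^3=3 (1,2):1^2=3 -> mex({0, 1, 2, 3}) = 4
G(6) = mex({0, 1, 2, 4}) = 3
G(7) = mex({0, 1, 3, 4, 5}) = 2
G(8) = mex({0, 2, 3, 5, 6}) = 1
G(9) = mex({0, 1, 2, 3, 6, 7}) = 4
G(10) = mex({0, 1, 3, 4, 5, 7}) = 2
G(11) = mex({0, 1, 2, 3, 4, 5}) = 6
G(12) = mex({0, 1, 2, 3, 5, 6, 7}) = 4
G(13) = mex({0, 2, 3, 4, 6, 7}) = 1
G(14) = mex({0, 1, 4, 5, 6, 7}) = 2
G(15) = mex({0, 1, 2, 3, 4, 5, 6}) = 7
G(16) = mex({0, 2, 3, 5, 6, 7}) = 1
G(17) = mex({0, 1, 2, 3, 5, 6, 7}) = 4
G(18) = mex({0, 1, 2, 4, 5, 6}) = 3
G(19) = mex({0, 1, 3, 4, 5, 7}) = 2
G(20) = mex({0, 2, 3, 4, 5, 6, 7}) = 1
G(21) = mex({0, 1, 2, 3, 5, 6, 7}) = 4
G(22) = mex({0, 1, 2, 3, 4, 5, 7}) = 6
G(23) = mex({0, 1, 2, 3, 4, 5, 6}) = 7
G(24) = mex({0, 1, 2, 3, 5, 6, 7}) = 4
G(25) = mex({0, 2, 3, 4, 6, 7}) = 1
G(26) = mex({0, 1, 3, 4, 5, 6, 7}) = 2
G(27) = mex({0, 1, 2, 3, 4, 5, 6, 7}) = 8
G(28) = mex({0, 1, 2, 3, 4, 6, 7, 8}) = 5
G(29) = mex({0, 1, 2, 3, 5, 6, 7, 8, 9}) = 4
G(30) = mex({0, 1, 2, 3, 4, 5, 6, 9, 10}) = 7
G(31) = mex({0, 1, 3, 4, 5, 7, 10, 11}) = 2
G(32) = mex({0, 2, 3, 4, 5, 6, 7, 9, 11}) = 1
G(33) = mex({0, 1, 2, 3, 4, 5, 6, 7, 9, 12}) = 8
G(34) = mex({0, 1, 2, 3, 4, 5, 7, 8, 11, 12}) = 6
G(35) = mex({0, 1, 2, 3, 4, 5, 6, 8, 9, 10, 11}) = 7
G(36) = mex({0, 1, 2, 3, 5, 6, 7, 9, 10}) = 4
G(37) = mex({0, 2, 3, 4, 6, 7, 9, 10, 11, 12}) = 1
G(38) = mex({0, 1, 3, 4, 5, 6, 7, 9, 10, 11, 12}) = 2
G(39) = mex({0, 1, 2, 4, 5, 6, 7, 9, 10, 12, 14}) = 3
G(40) = mex({0, 2, 3, 4, 6, 7, 11, 12, 14}) = 1
G(41) = mex({0, 1, 2, 3, 5, 6, 7, 9, 10, 11, 12}) = 4
G(42) = mex({0, 1, 2, 3, 4, 5, 6, 9, 10}) = 7
G(43) = mex({0, 1, 3, 4, 5, 7, 9, 10, 12, 15}) = 2
G(44) = mex({0, 2, 3, 4, 5, 6, 7, 9, 10, 12, 15}) = 1
G(45) = mex({0, 1, 2, 3, 4, 5, 6, 7, 9, 10, 12, 14}) = 8
G(46) = mex({0, 1, 3, 4, 5, 7, 8, 11, 12, 14}) = 2
G(47) = mex({0, 1, 2, 3, 4, 5, 6, 8, 9, 10, 11, 12}) = 7
G(48) = mex({0, 1, 2, 3, 5, 6, 7, 9, 10}) = 4
G(49) = mex({0, 2, 3, 4, 6, 7, 9, 10, 11, 12, 15}) = 1
G(50) = mex({0, 1, 4, 5, 6, 7, 9, 11, 12, 14, 15}) = 2
G(51) = mex({0, 1, 2, 3, 4, 5, 6, 7, 9, 12, 14, 15}) = 8
G(52) = mex({0, 2, 3, 4, 5, 6, 7, 8, 11, 12, 15}) = 1
G(53) = mex({0, 1, 2, 3, 5, 6, 7, 8, 9, 10, 11, 12}) = 4
G(54) = mex({0, 1, 2, 3, 4, 5, 6, 9, 10}) = 7
G(55) = mex({0, 1, 3, 4, 5, 7, 9, 10, 11, 12}) = 2
G(56) = mex({0, 2, 3, 4, 5, 6, 7, 9, 10, 11, 12, 13, 14}) = 1
Therefore G(56) = 1.

1


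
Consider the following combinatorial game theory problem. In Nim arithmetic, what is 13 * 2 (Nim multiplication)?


Nim multiplication is bilinear over XOR: (u XOR v) * w = (u*w) XOR (v*w).
So we split each operand into its bit components and XOR the pairwise Nim products.
13 = 1 + 4 + 8 (as XOR of powers of 2).
2 = 2 (as XOR of powers of 2).
Using the standard Nim-product table on single bits:
  2*2 = 3,   2*4 = 8,   2*8 = 12,
  4*4 = 6,   4*8 = 11,  8*8 = 13,
and  1*x = x (identity), k*l = l*k (commutative).
Pairwise Nim products:
  1 * 2 = 2
  4 * 2 = 8
  8 * 2 = 12
XOR them: 2 XOR 8 XOR 12 = 6.
Result: 13 * 2 = 6 (in Nim).

6


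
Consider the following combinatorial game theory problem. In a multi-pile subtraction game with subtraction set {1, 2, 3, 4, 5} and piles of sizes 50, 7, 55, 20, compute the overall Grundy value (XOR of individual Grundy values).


Subtraction set: {1, 2, 3, 4, 5}
For this subtraction set, G(n) = n mod 6 (period = max + 1 = 6).
Pile 1 (size 50): G(50) = 50 mod 6 = 2
Pile 2 (size 7): G(7) = 7 mod 6 = 1
Pile 3 (size 55): G(55) = 55 mod 6 = 1
Pile 4 (size 20): G(20) = 20 mod 6 = 2
Total Grundy value = XOR of all: 2 XOR 1 XOR 1 XOR 2 = 0

0


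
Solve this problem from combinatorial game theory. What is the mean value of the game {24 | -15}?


Game = {24 | -15}, a switch {a | b} with numbers a > b.
Its thermograph has left wall a - t and right wall b + t, which meet at t = (a - b)/2, where both equal (a + b)/2. So the mast (mean value) is at (a + b)/2.
Mean = (24 + (-15))/2 = 9/2 = 9/2

9/2


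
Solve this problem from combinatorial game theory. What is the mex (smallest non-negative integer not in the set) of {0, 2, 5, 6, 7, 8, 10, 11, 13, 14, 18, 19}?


Set = {0, 2, 5, 6, 7, 8, 10, 11, 13, 14, 18, 19}
0 is in the set.
1 is NOT in the set. This is the mex.
mex = 1

1


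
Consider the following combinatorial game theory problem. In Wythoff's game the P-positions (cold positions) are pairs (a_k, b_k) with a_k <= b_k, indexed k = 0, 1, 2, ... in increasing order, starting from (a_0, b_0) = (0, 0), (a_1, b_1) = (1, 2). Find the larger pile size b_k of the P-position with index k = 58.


By Wythoff's theorem, a_k = floor(k * phi) and b_k = floor(k * phi^2) = a_k + k, where phi = (1 + sqrt(5))/2 is the golden ratio.
phi = (1 + sqrt(5))/2 = 1.618034
phi^2 = phi + 1 = 2.618034
k = 58
k * phi^2 = 58 * 2.618034 = 151.845971
b_58 = floor(k * phi^2) = 151 (check: a_58 + k = 93 + 58 = 151)

151


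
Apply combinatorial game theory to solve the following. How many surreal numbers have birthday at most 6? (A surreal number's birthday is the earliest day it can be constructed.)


Day 0: {|} = 0 is born. Count = 1.
Day n: the number of surreal numbers born by day n is 2^(n+1) - 1.
By day 0: 2^1 - 1 = 1
By day 1: 2^2 - 1 = 3
By day 2: 2^3 - 1 = 7
By day 3: 2^4 - 1 = 15
By day 4: 2^5 - 1 = 31
By day 5: 2^6 - 1 = 63
By day 6: 2^7 - 1 = 127
By day 6: 127 surreal numbers.

127


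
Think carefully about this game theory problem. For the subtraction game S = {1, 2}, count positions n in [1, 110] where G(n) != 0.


Subtraction set S = {1, 2}, so G(n) = n mod 3.
G(n) = 0 when n is a multiple of 3.
Multiples of 3 in [1, 110]: 36
N-positions (nonzero Grundy) = 110 - 36 = 74

74


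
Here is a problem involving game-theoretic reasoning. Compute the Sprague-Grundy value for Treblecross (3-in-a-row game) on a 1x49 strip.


Treblecross: place X on empty cells; 3-in-a-row wins.
Playing within two cells of an existing X lets the opponent win at once, so sensible play treats the cells i-2..i+2 around each X as dead. The player left with no safe cell loses, so this is a normal-play take-away game on strips of safe cells.
Placing X at cell i (0-indexed) of a strip of k safe cells leaves independent strips of sizes max(0, i-2) and max(0, k-i-3). Hence G(k) = mex{ G(max(0,i-2)) XOR G(max(0,k-i-3)) : 0 <= i < k }, with G(0) = 0.
G(1): splits (0,0):0^0=0 -> mex({0}) = 1
G(2): splits (0,0):0^0=0 -> mex({0}) = 1
G(3): splits (0,0):0^0=0 -> mex({0}) = 1
G(4): splits (0,1):0^1=1 (0,0):0^0=0 -> mex({0, 1}) = 2
G(5): splits (0,2):0^1=1 (0,1):0^1=1 (0,0):0^0=0 -> mex({0, 1}) = 2
G(6) = mex({1}) = 0
G(7) = mex({0, 1, 2}) = 3
G(8) = mex({0, 1, 2}) = 3
G(9) = mex({0, 2}) = 1
G(10) = mex({0, 2, 3}) = 1
G(11) = mex({0, 3}) = 1
G(12) = mex({1, 3}) = 0
G(13) = mex({0, 1, 2, 3}) = 4
G(14) = mex({0, 1, 2}) = 3
G(15) = mex({0, 1, 2}) = 3
G(16) = mex({0, 1, 2, 4}) = 3
G(17) = mex({0, 1, 3, 4}) = 2
G(18) = mex({0, 1, 3, 4}) = 2
G(19) = mex({0, 1, 3, 5}) = 2
G(20) = mex({0, 1, 2, 3, 5}) = 4
G(21) = mex({0, 1, 2, 3, 5}) = 4
G(22) = mex({1, 2, 6}) = 0
G(23) = mex({0, 1, 2, 3, 4, 6}) = 5
G(24) = mex({0, 1, 2, 3, 4}) = 5
G(25) = mex({0, 1, 3, 4, 7}) = 2
G(26) = mex({0, 1, 3, 4, 5, 7}) = 2
G(27) = mex({0, 1, 3, 5}) = 2
G(28) = mex({0, 1, 2, 5}) = 3
G(29) = mex({0, 1, 2, 4, 5, 6}) = 3
G(30) = mex({1, 2, 4, 6}) = 0
G(31) = mex({0, 1, 2, 3, 4, 6}) = 5
G(32) = mex({1, 2, 3, 4, 7}) = 0
G(33) = mex({0, 3, 7}) = 1
G(34) = mex({0, 2, 3, 5, 7}) = 1
G(35) = mex({0, 2, 3, 5, 6}) = 1
G(36) = mex({0, 1, 2, 5, 6}) = 3
G(37) = mex({0, 1, 2, 4, 5, 6}) = 3
G(38) = mex({0, 1, 2, 4}) = 3
G(39) = mex({0, 1, 2, 3, 4, 7}) = 5
G(40) = mex({0, 1, 2, 3, 4, 5, 7}) = 6
G(41) = mex({0, 1, 2, 3, 5, 7}) = 4
G(42) = mex({0, 1, 2, 3, 5, 6, 7}) = 4
G(43) = mex({0, 2, 3, 5, 6}) = 1
G(44) = mex({1, 2, 3, 4, 5, 6}) = 0
G(45) = mex({0, 1, 2, 3, 4, 6, 7}) = 5
G(46) = mex({0, 1, 2, 3, 4, 7}) = 5
G(47) = mex({0, 1, 2, 3, 4, 5, 7}) = 6
G(48) = mex({0, 1, 2, 3, 4, 5, 7}) = 6
G(49) = mex({0, 1, 3, 4, 5, 7}) = 2
Therefore G(49) = 2.

2


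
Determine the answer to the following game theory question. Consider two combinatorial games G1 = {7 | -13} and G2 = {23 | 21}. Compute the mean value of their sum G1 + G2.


G1 = {7 | -13}, G2 = {23 | 21}
Each is a switch {a | b} with numbers a > b; its mean value is (a + b)/2, and mean value is additive over game sums: m(G1 + G2) = m(G1) + m(G2).
Mean of G1 = (7 + (-13))/2 = -6/2 = -3
Mean of G2 = (23 + (21))/2 = 44/2 = 22
Mean of G1 + G2 = -3 + 22 = 19

19


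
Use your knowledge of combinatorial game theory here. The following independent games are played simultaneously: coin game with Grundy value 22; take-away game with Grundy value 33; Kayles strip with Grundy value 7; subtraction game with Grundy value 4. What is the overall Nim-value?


By the Sprague-Grundy theorem, the Grundy value of a sum of games is the XOR of individual Grundy values.
coin game: Grundy value = 22. Running XOR: 0 XOR 22 = 22
take-away game: Grundy value = 33. Running XOR: 22 XOR 33 = 55
Kayles strip: Grundy value = 7. Running XOR: 55 XOR 7 = 48
subtraction game: Grundy value = 4. Running XOR: 48 XOR 4 = 52
The combined Grundy value is 52.

52


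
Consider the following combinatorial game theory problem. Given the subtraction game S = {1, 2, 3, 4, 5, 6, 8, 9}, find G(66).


The subtraction set is S = {1, 2, 3, 4, 5, 6, 8, 9}.
G(k) = mex{ G(k - s) : s in S, s <= k }. We compute iteratively: G(0) = 0.
G(1) = mex({0}) = 1
G(2) = mex({0, 1}) = 2
G(3) = mex({0, 1, 2}) = 3
G(4) = mex({0, 1, 2, 3}) = 4
G(5) = mex({0, 1, 2, 3, 4}) = 5
G(6) = mex({0, 1, 2, 3, 4, 5}) = 6
G(7) = mex({1, 2, 3, 4, 5, 6}) = 0
G(8) = mex({0, 2, 3, 4, 5, 6}) = 1
G(9) = mex({0, 1, 3, 4, 5, 6}) = 2
G(10) = mex({0, 1, 2, 4, 5, 6}) = 3
G(11) = mex({0, 1, 2, 3, 5, 6}) = 4
G(12) = mex({0, 1, 2, 3, 4, 6}) = 5
G(13) = mex({0, 1, 2, 3, 4, 5}) = 6
G(14) = mex({1, 2, 3, 4, 5, 6}) = 0
G(15) = mex({0, 2, 3, 4, 5, 6}) = 1
Observe that G(7)..G(15) = 0, 1, 2, 3, 4, 5, 6, 0, 1 repeats G(0)..G(8) = 0, 1, 2, 3, 4, 5, 6, 0, 1.
For k >= max(S) = 9, G(k) is determined by the previous 9 values G(k-9)..G(k-1); a window of 9 consecutive values has recurred shifted by 7, so by induction G(k + 7) = G(k) for all k >= 0: the sequence is periodic from the start with period 7.
One period: G(0..6) = 0, 1, 2, 3, 4, 5, 6.
66 mod 7 = 3, so G(66) = G(3) = 3.

3


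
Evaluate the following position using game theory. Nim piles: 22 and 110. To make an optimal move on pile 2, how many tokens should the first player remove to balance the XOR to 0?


Piles: 22 and 110
Current XOR: 22 XOR 110 = 120 (non-zero, so this is an N-position).
To make the XOR zero, we need to find a move that balances the piles.
For pile 2 (size 110): target = 110 XOR 120 = 22
We reduce pile 2 from 110 to 22.
Tokens removed: 110 - 22 = 88
Verification: 22 XOR 22 = 0

88


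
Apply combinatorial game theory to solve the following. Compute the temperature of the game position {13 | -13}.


The game is {13 | -13}, a switch {a | b} with numbers a > b.
Cooling {a | b} by t gives {a - t | b + t}, which stops being hot when a - t = b + t, i.e. at t = (a - b)/2. So the temperature of a switch is (a - b)/2.
Temperature = (Left option - Right option) / 2
= (13 - (-13)) / 2
= 26 / 2
= 13

13


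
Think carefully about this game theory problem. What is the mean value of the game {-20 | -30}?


Game = {-20 | -30}, a switch {a | b} with numbers a > b.
Its thermograph has left wall a - t and right wall b + t, which meet at t = (a - b)/2, where both equal (a + b)/2. So the mast (mean value) is at (a + b)/2.
Mean = (-20 + (-30))/2 = -50/2 = -25

-25


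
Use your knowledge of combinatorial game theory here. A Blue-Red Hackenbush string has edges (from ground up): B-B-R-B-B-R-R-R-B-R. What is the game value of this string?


Edges (from ground): B-B-R-B-B-R-R-R-B-R
By Berlekamp's sign-expansion rule, a Blue-Red Hackenbush stalk has the value of the surreal number whose sign sequence is the edge sequence with B -> + and R -> -.
Sign sequence: ++-++---+-
Trace the sign expansion in the surreal number tree, starting from 0:
Edge 1: B (sign +) -> bounds (0, +inf), value = 1
Edge 2: B (sign +) -> bounds (1, +inf), value = 2
Edge 3: R (sign -) -> bounds (1, 2), value = 3/2
Edge 4: B (sign +) -> bounds (3/2, 2), value = 7/4
Edge 5: B (sign +) -> bounds (7/4, 2), value = 15/8
Edge 6: R (sign -) -> bounds (7/4, 15/8), value = 29/16
Edge 7: R (sign -) -> bounds (7/4, 29/16), value = 57/32
Edge 8: R (sign -) -> bounds (7/4, 57/32), value = 113/64
Edge 9: B (sign +) -> bounds (113/64, 57/32), value = 227/128
Edge 10: R (sign -) -> bounds (113/64, 227/128), value = 453/256
Game value = 453/256

453/256


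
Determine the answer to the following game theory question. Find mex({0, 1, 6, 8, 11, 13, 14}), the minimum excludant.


Set = {0, 1, 6, 8, 11, 13, 14}
0 is in the set.
1 is in the set.
2 is NOT in the set. This is the mex.
mex = 2

2


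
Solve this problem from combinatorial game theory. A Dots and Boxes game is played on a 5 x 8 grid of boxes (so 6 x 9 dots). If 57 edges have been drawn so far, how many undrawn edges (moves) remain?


Grid: 5 x 8 boxes, i.e. 6 rows and 9 columns of dots.
Horizontal edges: (rows + 1) * cols = 6 * 8 = 48
Vertical edges: rows * (cols + 1) = 5 * 9 = 45
Total edges: 48 + 45 = 93
Edges drawn: 57
Remaining: 93 - 57 = 36

36


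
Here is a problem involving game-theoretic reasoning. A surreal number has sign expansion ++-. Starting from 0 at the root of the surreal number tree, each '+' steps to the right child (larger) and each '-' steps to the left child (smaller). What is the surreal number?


Sign expansion: ++-
Rule: track bounds (lo, hi), initially (-inf, +inf). On '+', the current value becomes lo and we move to the simplest number in (value, hi): value + 1 if hi = +inf, otherwise the midpoint (value + hi)/2. On '-', the current value becomes hi and we move to value - 1 if lo = -inf, otherwise the midpoint (lo + value)/2.
Start at 0.
Step 1: sign = +, move right. Bounds: (0, +inf). Value = 1
Step 2: sign = +, move right. Bounds: (1, +inf). Value = 2
Step 3: sign = -, move left. Bounds: (1, 2). Value = 3/2
The surreal number with sign expansion ++- is 3/2.

3/2


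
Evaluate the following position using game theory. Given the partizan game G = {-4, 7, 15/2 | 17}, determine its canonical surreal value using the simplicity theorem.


Left options: {-4, 7, 15/2}, max = 15/2
Right options: {17}, min = 17
All options are numbers and max(Left) < min(Right), so by the simplicity theorem the value is the simplest (earliest-born) number strictly between 15/2 and 17.
Integers 8 through 16 all lie strictly between 15/2 and 17.
Among integers, the simplest (lowest birthday = smallest |n|; 0 is born on day 0, +-n on day n) is 8.
No non-integer in the interval can be simpler: if x is a non-integer in the interval, then floor(x) or ceil(x) also lies in the interval (the interval contains an integer), and both are proper prefixes of x's sign expansion, i.e. born earlier. So the game value is 8.
Game value = 8

8


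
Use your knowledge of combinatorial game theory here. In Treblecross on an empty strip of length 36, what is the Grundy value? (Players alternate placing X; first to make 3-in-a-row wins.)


Treblecross: place X on empty cells; 3-in-a-row wins.
Playing within two cells of an existing X lets the opponent win at once, so sensible play treats the cells i-2..i+2 around each X as dead. The player left with no safe cell loses, so this is a normal-play take-away game on strips of safe cells.
Placing X at cell i (0-indexed) of a strip of k safe cells leaves independent strips of sizes max(0, i-2) and max(0, k-i-3). Hence G(k) = mex{ G(max(0,i-2)) XOR G(max(0,k-i-3)) : 0 <= i < k }, with G(0) = 0.
G(1): splits (0,0):0^0=0 -> mex({0}) = 1
G(2): splits (0,0):0^0=0 -> mex({0}) = 1
G(3): splits (0,0):0^0=0 -> mex({0}) = 1
G(4): splits (0,1):0^1=1 (0,0):0^0=0 -> mex({0, 1}) = 2
G(5): splits (0,2):0^1=1 (0,1):0^1=1 (0,0):0^0=0 -> mex({0, 1}) = 2
G(6) = mex({1}) = 0
G(7) = mex({0, 1, 2}) = 3
G(8) = mex({0, 1, 2}) = 3
G(9) = mex({0, 2}) = 1
G(10) = mex({0, 2, 3}) = 1
G(11) = mex({0, 3}) = 1
G(12) = mex({1, 3}) = 0
G(13) = mex({0, 1, 2, 3}) = 4
G(14) = mex({0, 1, 2}) = 3
G(15) = mex({0, 1, 2}) = 3
G(16) = mex({0, 1, 2, 4}) = 3
G(17) = mex({0, 1, 3, 4}) = 2
G(18) = mex({0, 1, 3, 4}) = 2
G(19) = mex({0, 1, 3, 5}) = 2
G(20) = mex({0, 1, 2, 3, 5}) = 4
G(21) = mex({0, 1, 2, 3, 5}) = 4
G(22) = mex({1, 2, 6}) = 0
G(23) = mex({0, 1, 2, 3, 4, 6}) = 5
G(24) = mex({0, 1, 2, 3, 4}) = 5
G(25) = mex({0, 1, 3, 4, 7}) = 2
G(26) = mex({0, 1, 3, 4, 5, 7}) = 2
G(27) = mex({0, 1, 3, 5}) = 2
G(28) = mex({0, 1, 2, 5}) = 3
G(29) = mex({0, 1, 2, 4, 5, 6}) = 3
G(30) = mex({1, 2, 4, 6}) = 0
G(31) = mex({0, 1, 2, 3, 4, 6}) = 5
G(32) = mex({1, 2, 3, 4, 7}) = 0
G(33) = mex({0, 3, 7}) = 1
G(34) = mex({0, 2, 3, 5, 7}) = 1
G(35) = mex({0, 2, 3, 5, 6}) = 1
G(36) = mex({0, 1, 2, 5, 6}) = 3
Therefore G(36) = 3.

3


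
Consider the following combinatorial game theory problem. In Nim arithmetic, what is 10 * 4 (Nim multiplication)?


Nim multiplication is bilinear over XOR: (u XOR v) * w = (u*w) XOR (v*w).
So we split each operand into its bit components and XOR the pairwise Nim products.
10 = 2 + 8 (as XOR of powers of 2).
4 = 4 (as XOR of powers of 2).
Using the standard Nim-product table on single bits:
  2*2 = 3,   2*4 = 8,   2*8 = 12,
  4*4 = 6,   4*8 = 11,  8*8 = 13,
and  1*x = x (identity), k*l = l*k (commutative).
Pairwise Nim products:
  2 * 4 = 8
  8 * 4 = 11
XOR them: 8 XOR 11 = 3.
Result: 10 * 4 = 3 (in Nim).

3


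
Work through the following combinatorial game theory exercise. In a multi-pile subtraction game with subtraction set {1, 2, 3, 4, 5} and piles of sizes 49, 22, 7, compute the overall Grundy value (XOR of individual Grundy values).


Subtraction set: {1, 2, 3, 4, 5}
For this subtraction set, G(n) = n mod 6 (period = max + 1 = 6).
Pile 1 (size 49): G(49) = 49 mod 6 = 1
Pile 2 (size 22): G(22) = 22 mod 6 = 4
Pile 3 (size 7): G(7) = 7 mod 6 = 1
Total Grundy value = XOR of all: 1 XOR 4 XOR 1 = 4

4


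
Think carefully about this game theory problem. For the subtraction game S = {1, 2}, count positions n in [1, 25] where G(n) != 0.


Subtraction set S = {1, 2}, so G(n) = n mod 3.
G(n) = 0 when n is a multiple of 3.
Multiples of 3 in [1, 25]: 8
N-positions (nonzero Grundy) = 25 - 8 = 17

17
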